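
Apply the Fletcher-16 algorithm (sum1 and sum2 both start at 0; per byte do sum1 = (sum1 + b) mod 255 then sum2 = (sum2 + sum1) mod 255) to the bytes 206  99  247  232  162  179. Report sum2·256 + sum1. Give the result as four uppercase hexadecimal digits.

5D69

Running sums (mod 255):
  after byte 0 (206): sum1=206, sum2=206
  after byte 1 (99): sum1=50, sum2=1
  after byte 2 (247): sum1=42, sum2=43
  after byte 3 (232): sum1=19, sum2=62
  after byte 4 (162): sum1=181, sum2=243
  after byte 5 (179): sum1=105, sum2=93
Checksum = sum2·256 + sum1 = 93·256 + 105 = 23913 = 0x5D69.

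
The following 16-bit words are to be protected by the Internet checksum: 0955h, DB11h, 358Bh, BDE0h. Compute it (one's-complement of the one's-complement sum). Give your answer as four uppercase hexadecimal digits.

282D

One's-complement addition (fold any carry out of bit 15 back into bit 0):
  0x0955 + 0xDB11 = 0x0E466
  0xE466 + 0x358B = 0x119F1 → wrap carry → 0x19F2
  0x19F2 + 0xBDE0 = 0x0D7D2
One's-complement sum = 0xD7D2.
Checksum = ~0xD7D2 & 0xFFFF = 0x282D.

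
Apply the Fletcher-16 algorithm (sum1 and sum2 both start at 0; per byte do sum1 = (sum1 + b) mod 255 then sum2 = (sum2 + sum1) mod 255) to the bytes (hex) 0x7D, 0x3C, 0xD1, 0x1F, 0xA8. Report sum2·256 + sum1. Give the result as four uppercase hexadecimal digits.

Running sums (mod 255):
  after byte 0 (0x7D): sum1=125, sum2=125
  after byte 1 (0x3C): sum1=185, sum2=55
  after byte 2 (0xD1): sum1=139, sum2=194
  after byte 3 (0x1F): sum1=170, sum2=109
  after byte 4 (0xA8): sum1=83, sum2=192
Checksum = sum2·256 + sum1 = 192·256 + 83 = 49235 = 0xC053.

C053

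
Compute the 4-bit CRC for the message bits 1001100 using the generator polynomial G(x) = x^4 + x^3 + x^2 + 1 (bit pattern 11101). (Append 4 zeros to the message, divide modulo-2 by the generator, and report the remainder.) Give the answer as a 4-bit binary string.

Append 4 zeros: 10011000000. Divide by 11101 (XOR where the leading bit is 1):
  pos 0: 10011 XOR 11101 = 01110
  pos 1: 11100 XOR 11101 = 00001
  pos 5: 10000 XOR 11101 = 01101
  pos 6: 11010 XOR 11101 = 00111
Remainder (last 4 bits) = 0111. This is the CRC / FCS.

0111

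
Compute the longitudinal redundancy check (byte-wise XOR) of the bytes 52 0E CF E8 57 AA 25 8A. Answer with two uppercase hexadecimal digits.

XOR the bytes together:
  start with 0x52
  0x52 ⊕ 0x0E = 0x5C
  0x5C ⊕ 0xCF = 0x93
  0x93 ⊕ 0xE8 = 0x7B
  0x7B ⊕ 0x57 = 0x2C
  0x2C ⊕ 0xAA = 0x86
  0x86 ⊕ 0x25 = 0xA3
  0xA3 ⊕ 0x8A = 0x29

29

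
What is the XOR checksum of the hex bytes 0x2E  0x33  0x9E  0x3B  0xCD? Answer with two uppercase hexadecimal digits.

75

XOR the bytes together:
  start with 0x2E
  0x2E ⊕ 0x33 = 0x1D
  0x1D ⊕ 0x9E = 0x83
  0x83 ⊕ 0x3B = 0xB8
  0xB8 ⊕ 0xCD = 0x75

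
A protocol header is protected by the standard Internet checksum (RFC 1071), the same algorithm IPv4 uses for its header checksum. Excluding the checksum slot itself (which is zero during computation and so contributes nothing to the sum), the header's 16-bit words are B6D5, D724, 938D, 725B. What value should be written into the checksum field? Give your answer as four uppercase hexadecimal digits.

6C1C

One's-complement addition (fold any carry out of bit 15 back into bit 0):
  0xB6D5 + 0xD724 = 0x18DF9 → wrap carry → 0x8DFA
  0x8DFA + 0x938D = 0x12187 → wrap carry → 0x2188
  0x2188 + 0x725B = 0x093E3
One's-complement sum = 0x93E3.
Checksum = ~0x93E3 & 0xFFFF = 0x6C1C.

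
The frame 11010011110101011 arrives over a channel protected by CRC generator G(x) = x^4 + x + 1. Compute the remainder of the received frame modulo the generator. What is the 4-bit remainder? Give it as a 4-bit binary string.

0000

Modulo-2 division of 11010011110101011 by 10011:
  pos 0: 11010 XOR 10011 = 01001
  pos 1: 10010 XOR 10011 = 00001
  pos 5: 11111 XOR 10011 = 01100
  pos 6: 11000 XOR 10011 = 01011
  pos 7: 10111 XOR 10011 = 00100
  pos 9: 10001 XOR 10011 = 00010
  pos 12: 10011 XOR 10011 = 00000
Remainder = 0000 (zero — the frame passes the CRC check).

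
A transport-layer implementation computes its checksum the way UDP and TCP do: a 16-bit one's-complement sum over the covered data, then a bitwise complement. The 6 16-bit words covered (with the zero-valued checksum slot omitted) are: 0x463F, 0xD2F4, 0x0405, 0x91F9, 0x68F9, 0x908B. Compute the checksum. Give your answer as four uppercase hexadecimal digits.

5748

One's-complement addition (fold any carry out of bit 15 back into bit 0):
  0x463F + 0xD2F4 = 0x11933 → wrap carry → 0x1934
  0x1934 + 0x0405 = 0x01D39
  0x1D39 + 0x91F9 = 0x0AF32
  0xAF32 + 0x68F9 = 0x1182B → wrap carry → 0x182C
  0x182C + 0x908B = 0x0A8B7
One's-complement sum = 0xA8B7.
Checksum = ~0xA8B7 & 0xFFFF = 0x5748.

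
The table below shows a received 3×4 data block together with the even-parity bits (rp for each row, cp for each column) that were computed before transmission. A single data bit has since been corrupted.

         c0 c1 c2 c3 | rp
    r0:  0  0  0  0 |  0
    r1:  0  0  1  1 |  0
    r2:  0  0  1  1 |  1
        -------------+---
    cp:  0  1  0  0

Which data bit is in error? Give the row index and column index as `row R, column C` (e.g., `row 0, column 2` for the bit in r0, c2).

Recompute each row's even parity and compare to rp:
  r0: data parity 0, sent rp 0 → ok
  r1: data parity 0, sent rp 0 → ok
  r2: data parity 0, sent rp 1 → mismatch
Recompute each column's even parity and compare to cp:
  c0: data parity 0, sent cp 0 → ok
  c1: data parity 0, sent cp 1 → mismatch
  c2: data parity 0, sent cp 0 → ok
  c3: data parity 0, sent cp 0 → ok
Exactly one row (r2) and one column (c1) fail → the flipped bit is at their intersection.

row 2, column 1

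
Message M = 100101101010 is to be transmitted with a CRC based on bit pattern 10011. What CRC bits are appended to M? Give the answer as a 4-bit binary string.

1110

Append 4 zeros: 1001011010100000. Divide by 10011 (XOR where the leading bit is 1):
  pos 0: 10010 XOR 10011 = 00001
  pos 4: 11101 XOR 10011 = 01110
  pos 5: 11100 XOR 10011 = 01111
  pos 6: 11111 XOR 10011 = 01100
  pos 7: 11000 XOR 10011 = 01011
  pos 8: 10110 XOR 10011 = 00101
  pos 10: 10100 XOR 10011 = 00111
Remainder (last 4 bits) = 1110. This is the CRC / FCS.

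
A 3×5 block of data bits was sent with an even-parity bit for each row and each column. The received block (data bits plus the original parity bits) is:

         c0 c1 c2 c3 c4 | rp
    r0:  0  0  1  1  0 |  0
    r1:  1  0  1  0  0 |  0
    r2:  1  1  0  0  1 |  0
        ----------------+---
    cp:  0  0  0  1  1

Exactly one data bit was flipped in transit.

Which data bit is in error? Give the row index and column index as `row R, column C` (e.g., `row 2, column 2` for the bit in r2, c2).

Recompute each row's even parity and compare to rp:
  r0: data parity 0, sent rp 0 → ok
  r1: data parity 0, sent rp 0 → ok
  r2: data parity 1, sent rp 0 → mismatch
Recompute each column's even parity and compare to cp:
  c0: data parity 0, sent cp 0 → ok
  c1: data parity 1, sent cp 0 → mismatch
  c2: data parity 0, sent cp 0 → ok
  c3: data parity 1, sent cp 1 → ok
  c4: data parity 1, sent cp 1 → ok
Exactly one row (r2) and one column (c1) fail → the flipped bit is at their intersection.

row 2, column 1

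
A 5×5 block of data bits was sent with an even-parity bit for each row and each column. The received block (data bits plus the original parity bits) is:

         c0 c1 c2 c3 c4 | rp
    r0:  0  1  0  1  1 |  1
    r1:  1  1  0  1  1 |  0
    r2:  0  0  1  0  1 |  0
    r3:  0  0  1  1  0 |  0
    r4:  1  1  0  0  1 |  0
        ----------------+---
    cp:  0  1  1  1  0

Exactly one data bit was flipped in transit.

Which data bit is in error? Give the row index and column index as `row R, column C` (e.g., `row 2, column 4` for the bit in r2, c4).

row 4, column 2

Recompute each row's even parity and compare to rp:
  r0: data parity 1, sent rp 1 → ok
  r1: data parity 0, sent rp 0 → ok
  r2: data parity 0, sent rp 0 → ok
  r3: data parity 0, sent rp 0 → ok
  r4: data parity 1, sent rp 0 → mismatch
Recompute each column's even parity and compare to cp:
  c0: data parity 0, sent cp 0 → ok
  c1: data parity 1, sent cp 1 → ok
  c2: data parity 0, sent cp 1 → mismatch
  c3: data parity 1, sent cp 1 → ok
  c4: data parity 0, sent cp 0 → ok
Exactly one row (r4) and one column (c2) fail → the flipped bit is at their intersection.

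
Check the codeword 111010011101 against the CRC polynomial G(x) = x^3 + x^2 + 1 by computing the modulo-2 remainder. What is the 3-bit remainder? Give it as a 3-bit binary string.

000

Modulo-2 division of 111010011101 by 1101:
  pos 0: 1110 XOR 1101 = 0011
  pos 2: 1110 XOR 1101 = 0011
  pos 4: 1101 XOR 1101 = 0000
  pos 8: 1101 XOR 1101 = 0000
Remainder = 000 (zero — the frame passes the CRC check).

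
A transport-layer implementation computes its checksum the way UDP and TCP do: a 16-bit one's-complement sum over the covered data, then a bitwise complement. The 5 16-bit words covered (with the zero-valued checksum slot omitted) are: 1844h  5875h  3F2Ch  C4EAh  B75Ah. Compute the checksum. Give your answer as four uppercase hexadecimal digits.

D3D4

One's-complement addition (fold any carry out of bit 15 back into bit 0):
  0x1844 + 0x5875 = 0x070B9
  0x70B9 + 0x3F2C = 0x0AFE5
  0xAFE5 + 0xC4EA = 0x174CF → wrap carry → 0x74D0
  0x74D0 + 0xB75A = 0x12C2A → wrap carry → 0x2C2B
One's-complement sum = 0x2C2B.
Checksum = ~0x2C2B & 0xFFFF = 0xD3D4.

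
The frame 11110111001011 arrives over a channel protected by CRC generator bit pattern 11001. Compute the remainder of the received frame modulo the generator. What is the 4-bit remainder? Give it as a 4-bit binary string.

1111

Modulo-2 division of 11110111001011 by 11001:
  pos 0: 11110 XOR 11001 = 00111
  pos 2: 11111 XOR 11001 = 00110
  pos 4: 11010 XOR 11001 = 00011
  pos 7: 11010 XOR 11001 = 00011
Remainder = 1111 (nonzero — an error is detected).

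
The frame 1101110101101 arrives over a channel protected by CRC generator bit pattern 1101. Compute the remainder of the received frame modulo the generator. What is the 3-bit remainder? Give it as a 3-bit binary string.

000

Modulo-2 division of 1101110101101 by 1101:
  pos 0: 1101 XOR 1101 = 0000
  pos 4: 1101 XOR 1101 = 0000
  pos 9: 1101 XOR 1101 = 0000
Remainder = 000 (zero — the frame passes the CRC check).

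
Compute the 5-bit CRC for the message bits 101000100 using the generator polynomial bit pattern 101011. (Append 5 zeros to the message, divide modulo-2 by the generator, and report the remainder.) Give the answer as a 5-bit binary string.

10101

Append 5 zeros: 10100010000000. Divide by 101011 (XOR where the leading bit is 1):
  pos 0: 101000 XOR 101011 = 000011
  pos 4: 111000 XOR 101011 = 010011
  pos 5: 100110 XOR 101011 = 001101
  pos 7: 110100 XOR 101011 = 011111
  pos 8: 111110 XOR 101011 = 010101
Remainder (last 5 bits) = 10101. This is the CRC / FCS.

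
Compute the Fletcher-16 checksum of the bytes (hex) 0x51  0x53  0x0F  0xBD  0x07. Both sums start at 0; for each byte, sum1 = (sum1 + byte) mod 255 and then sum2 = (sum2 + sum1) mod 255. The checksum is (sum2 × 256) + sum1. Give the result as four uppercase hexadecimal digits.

Running sums (mod 255):
  after byte 0 (0x51): sum1=81, sum2=81
  after byte 1 (0x53): sum1=164, sum2=245
  after byte 2 (0x0F): sum1=179, sum2=169
  after byte 3 (0xBD): sum1=113, sum2=27
  after byte 4 (0x07): sum1=120, sum2=147
Checksum = sum2·256 + sum1 = 147·256 + 120 = 37752 = 0x9378.

9378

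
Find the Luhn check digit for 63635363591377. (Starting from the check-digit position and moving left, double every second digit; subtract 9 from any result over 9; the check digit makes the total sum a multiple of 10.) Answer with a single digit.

Partial digits right→left: 7 7 3 1 9 5 3 6 3 5 3 6 3 6
Double every second digit counting from the check-digit position (so the 1st, 3rd, 5th, ... of the partial from the right).
  doubled (with −9 where >9): 5 6 9 6 6 6 6 → sum 44
  kept as-is: 7 1 5 6 5 6 6 → sum 36
Total = 44 + 36 = 80.
Check digit = (10 − (80 mod 10)) mod 10 = 0.

0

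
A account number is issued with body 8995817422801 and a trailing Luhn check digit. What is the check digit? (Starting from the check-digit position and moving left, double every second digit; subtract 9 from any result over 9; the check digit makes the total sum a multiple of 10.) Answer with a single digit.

8

Partial digits right→left: 1 0 8 2 2 4 7 1 8 5 9 9 8
Double every second digit counting from the check-digit position (so the 1st, 3rd, 5th, ... of the partial from the right).
  doubled (with −9 where >9): 2 7 4 5 7 9 7 → sum 41
  kept as-is: 0 2 4 1 5 9 → sum 21
Total = 41 + 21 = 62.
Check digit = (10 − (62 mod 10)) mod 10 = 8.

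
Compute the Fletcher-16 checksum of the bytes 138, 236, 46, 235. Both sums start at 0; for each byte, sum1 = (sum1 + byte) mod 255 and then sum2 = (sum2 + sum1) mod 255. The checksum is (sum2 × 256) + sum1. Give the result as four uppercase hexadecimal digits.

Running sums (mod 255):
  after byte 0 (138): sum1=138, sum2=138
  after byte 1 (236): sum1=119, sum2=2
  after byte 2 (46): sum1=165, sum2=167
  after byte 3 (235): sum1=145, sum2=57
Checksum = sum2·256 + sum1 = 57·256 + 145 = 14737 = 0x3991.

3991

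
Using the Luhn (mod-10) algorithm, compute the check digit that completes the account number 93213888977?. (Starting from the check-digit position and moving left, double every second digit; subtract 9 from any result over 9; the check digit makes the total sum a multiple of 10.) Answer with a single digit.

Partial digits right→left: 7 7 9 8 8 8 3 1 2 3 9
Double every second digit counting from the check-digit position (so the 1st, 3rd, 5th, ... of the partial from the right).
  doubled (with −9 where >9): 5 9 7 6 4 9 → sum 40
  kept as-is: 7 8 8 1 3 → sum 27
Total = 40 + 27 = 67.
Check digit = (10 − (67 mod 10)) mod 10 = 3.

3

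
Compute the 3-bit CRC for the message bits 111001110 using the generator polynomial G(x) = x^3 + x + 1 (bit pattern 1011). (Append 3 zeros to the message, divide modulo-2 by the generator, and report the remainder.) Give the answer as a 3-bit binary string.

Append 3 zeros: 111001110000. Divide by 1011 (XOR where the leading bit is 1):
  pos 0: 1110 XOR 1011 = 0101
  pos 1: 1010 XOR 1011 = 0001
  pos 4: 1111 XOR 1011 = 0100
  pos 5: 1000 XOR 1011 = 0011
  pos 7: 1100 XOR 1011 = 0111
  pos 8: 1110 XOR 1011 = 0101
Remainder (last 3 bits) = 101. This is the CRC / FCS.

101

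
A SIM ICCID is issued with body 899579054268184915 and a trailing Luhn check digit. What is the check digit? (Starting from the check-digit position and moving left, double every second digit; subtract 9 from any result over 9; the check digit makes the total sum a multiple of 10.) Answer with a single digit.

2

Partial digits right→left: 5 1 9 4 8 1 8 6 2 4 5 0 9 7 5 9 9 8
Double every second digit counting from the check-digit position (so the 1st, 3rd, 5th, ... of the partial from the right).
  doubled (with −9 where >9): 1 9 7 7 4 1 9 1 9 → sum 48
  kept as-is: 1 4 1 6 4 0 7 9 8 → sum 40
Total = 48 + 40 = 88.
Check digit = (10 − (88 mod 10)) mod 10 = 2.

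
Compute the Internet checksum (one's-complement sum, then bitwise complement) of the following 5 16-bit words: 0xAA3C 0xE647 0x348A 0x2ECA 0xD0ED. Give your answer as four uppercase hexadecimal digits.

3B39

One's-complement addition (fold any carry out of bit 15 back into bit 0):
  0xAA3C + 0xE647 = 0x19083 → wrap carry → 0x9084
  0x9084 + 0x348A = 0x0C50E
  0xC50E + 0x2ECA = 0x0F3D8
  0xF3D8 + 0xD0ED = 0x1C4C5 → wrap carry → 0xC4C6
One's-complement sum = 0xC4C6.
Checksum = ~0xC4C6 & 0xFFFF = 0x3B39.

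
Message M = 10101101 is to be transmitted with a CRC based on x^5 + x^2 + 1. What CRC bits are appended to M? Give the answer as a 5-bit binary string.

Append 5 zeros: 1010110100000. Divide by 100101 (XOR where the leading bit is 1):
  pos 0: 101011 XOR 100101 = 001110
  pos 2: 111001 XOR 100101 = 011100
  pos 3: 111000 XOR 100101 = 011101
  pos 4: 111010 XOR 100101 = 011111
  pos 5: 111110 XOR 100101 = 011011
  pos 6: 110110 XOR 100101 = 010011
  pos 7: 100110 XOR 100101 = 000011
Remainder (last 5 bits) = 00011. This is the CRC / FCS.

00011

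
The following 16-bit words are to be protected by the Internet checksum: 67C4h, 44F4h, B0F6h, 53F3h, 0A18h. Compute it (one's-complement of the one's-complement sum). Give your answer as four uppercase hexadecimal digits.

4445

One's-complement addition (fold any carry out of bit 15 back into bit 0):
  0x67C4 + 0x44F4 = 0x0ACB8
  0xACB8 + 0xB0F6 = 0x15DAE → wrap carry → 0x5DAF
  0x5DAF + 0x53F3 = 0x0B1A2
  0xB1A2 + 0x0A18 = 0x0BBBA
One's-complement sum = 0xBBBA.
Checksum = ~0xBBBA & 0xFFFF = 0x4445.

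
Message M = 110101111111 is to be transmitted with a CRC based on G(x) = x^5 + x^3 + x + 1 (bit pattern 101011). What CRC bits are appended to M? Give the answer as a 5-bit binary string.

Append 5 zeros: 11010111111100000. Divide by 101011 (XOR where the leading bit is 1):
  pos 0: 110101 XOR 101011 = 011110
  pos 1: 111101 XOR 101011 = 010110
  pos 2: 101101 XOR 101011 = 000110
  pos 5: 110111 XOR 101011 = 011100
  pos 6: 111001 XOR 101011 = 010010
  pos 7: 100100 XOR 101011 = 001111
  pos 9: 111100 XOR 101011 = 010111
  pos 10: 101110 XOR 101011 = 000101
Remainder (last 5 bits) = 01010. This is the CRC / FCS.

01010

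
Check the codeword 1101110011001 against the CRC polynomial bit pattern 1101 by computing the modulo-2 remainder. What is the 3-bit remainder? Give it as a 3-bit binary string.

000

Modulo-2 division of 1101110011001 by 1101:
  pos 0: 1101 XOR 1101 = 0000
  pos 4: 1100 XOR 1101 = 0001
  pos 7: 1110 XOR 1101 = 0011
  pos 9: 1101 XOR 1101 = 0000
Remainder = 000 (zero — the frame passes the CRC check).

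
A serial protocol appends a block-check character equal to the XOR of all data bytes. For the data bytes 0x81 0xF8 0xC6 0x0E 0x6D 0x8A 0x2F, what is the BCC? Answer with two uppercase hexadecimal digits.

XOR the bytes together:
  start with 0x81
  0x81 ⊕ 0xF8 = 0x79
  0x79 ⊕ 0xC6 = 0xBF
  0xBF ⊕ 0x0E = 0xB1
  0xB1 ⊕ 0x6D = 0xDC
  0xDC ⊕ 0x8A = 0x56
  0x56 ⊕ 0x2F = 0x79

79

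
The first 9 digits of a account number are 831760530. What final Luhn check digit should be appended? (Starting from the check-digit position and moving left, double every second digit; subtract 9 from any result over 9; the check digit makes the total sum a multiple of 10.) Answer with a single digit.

Partial digits right→left: 0 3 5 0 6 7 1 3 8
Double every second digit counting from the check-digit position (so the 1st, 3rd, 5th, ... of the partial from the right).
  doubled (with −9 where >9): 0 1 3 2 7 → sum 13
  kept as-is: 3 0 7 3 → sum 13
Total = 13 + 13 = 26.
Check digit = (10 − (26 mod 10)) mod 10 = 4.

4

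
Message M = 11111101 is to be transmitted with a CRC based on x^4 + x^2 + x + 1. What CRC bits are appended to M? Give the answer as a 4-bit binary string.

0100

Append 4 zeros: 111111010000. Divide by 10111 (XOR where the leading bit is 1):
  pos 0: 11111 XOR 10111 = 01000
  pos 1: 10001 XOR 10111 = 00110
  pos 3: 11001 XOR 10111 = 01110
  pos 4: 11100 XOR 10111 = 01011
  pos 5: 10110 XOR 10111 = 00001
Remainder (last 4 bits) = 0100. This is the CRC / FCS.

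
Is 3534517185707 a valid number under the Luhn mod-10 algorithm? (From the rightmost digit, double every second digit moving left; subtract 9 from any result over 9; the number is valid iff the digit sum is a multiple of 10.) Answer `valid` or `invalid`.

invalid

From the right, keep odd positions and double even positions (subtract 9 from any doubled value over 9):
  doubled (positions 2,4,...): 0 1 2 2 8 1 → sum 14
  kept (positions 1,3,...): 7 7 8 7 5 3 3 → sum 40
Total = 54.
54 mod 10 = 4, so the number is invalid.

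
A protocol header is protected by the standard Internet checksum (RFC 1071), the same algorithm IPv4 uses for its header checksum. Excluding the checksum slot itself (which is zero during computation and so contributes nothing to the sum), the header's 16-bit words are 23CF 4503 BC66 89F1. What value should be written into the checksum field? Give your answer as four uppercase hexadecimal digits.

One's-complement addition (fold any carry out of bit 15 back into bit 0):
  0x23CF + 0x4503 = 0x068D2
  0x68D2 + 0xBC66 = 0x12538 → wrap carry → 0x2539
  0x2539 + 0x89F1 = 0x0AF2A
One's-complement sum = 0xAF2A.
Checksum = ~0xAF2A & 0xFFFF = 0x50D5.

50D5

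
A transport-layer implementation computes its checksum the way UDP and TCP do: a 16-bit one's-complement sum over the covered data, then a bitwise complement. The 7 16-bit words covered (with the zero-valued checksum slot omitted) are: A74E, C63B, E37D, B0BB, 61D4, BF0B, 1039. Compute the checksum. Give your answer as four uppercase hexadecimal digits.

CD22

One's-complement addition (fold any carry out of bit 15 back into bit 0):
  0xA74E + 0xC63B = 0x16D89 → wrap carry → 0x6D8A
  0x6D8A + 0xE37D = 0x15107 → wrap carry → 0x5108
  0x5108 + 0xB0BB = 0x101C3 → wrap carry → 0x01C4
  0x01C4 + 0x61D4 = 0x06398
  0x6398 + 0xBF0B = 0x122A3 → wrap carry → 0x22A4
  0x22A4 + 0x1039 = 0x032DD
One's-complement sum = 0x32DD.
Checksum = ~0x32DD & 0xFFFF = 0xCD22.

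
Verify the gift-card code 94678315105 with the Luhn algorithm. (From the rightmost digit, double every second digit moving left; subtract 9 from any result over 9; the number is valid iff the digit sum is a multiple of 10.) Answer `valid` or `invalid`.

valid

From the right, keep odd positions and double even positions (subtract 9 from any doubled value over 9):
  doubled (positions 2,4,...): 0 1 6 5 8 → sum 20
  kept (positions 1,3,...): 5 1 1 8 6 9 → sum 30
Total = 50.
50 mod 10 = 0, so the number is valid.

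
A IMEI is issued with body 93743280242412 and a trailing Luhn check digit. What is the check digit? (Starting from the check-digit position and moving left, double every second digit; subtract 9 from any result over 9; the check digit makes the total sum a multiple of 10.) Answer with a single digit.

Partial digits right→left: 2 1 4 2 4 2 0 8 2 3 4 7 3 9
Double every second digit counting from the check-digit position (so the 1st, 3rd, 5th, ... of the partial from the right).
  doubled (with −9 where >9): 4 8 8 0 4 8 6 → sum 38
  kept as-is: 1 2 2 8 3 7 9 → sum 32
Total = 38 + 32 = 70.
Check digit = (10 − (70 mod 10)) mod 10 = 0.

0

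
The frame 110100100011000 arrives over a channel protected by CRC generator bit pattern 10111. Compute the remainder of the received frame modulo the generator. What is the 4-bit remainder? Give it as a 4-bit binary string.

Modulo-2 division of 110100100011000 by 10111:
  pos 0: 11010 XOR 10111 = 01101
  pos 1: 11010 XOR 10111 = 01101
  pos 2: 11011 XOR 10111 = 01100
  pos 3: 11000 XOR 10111 = 01111
  pos 4: 11110 XOR 10111 = 01001
  pos 5: 10010 XOR 10111 = 00101
  pos 7: 10111 XOR 10111 = 00000
Remainder = 0000 (zero — the frame passes the CRC check).

0000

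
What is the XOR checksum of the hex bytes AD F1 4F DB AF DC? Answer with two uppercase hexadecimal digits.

BB

XOR the bytes together:
  start with 0xAD
  0xAD ⊕ 0xF1 = 0x5C
  0x5C ⊕ 0x4F = 0x13
  0x13 ⊕ 0xDB = 0xC8
  0xC8 ⊕ 0xAF = 0x67
  0x67 ⊕ 0xDC = 0xBB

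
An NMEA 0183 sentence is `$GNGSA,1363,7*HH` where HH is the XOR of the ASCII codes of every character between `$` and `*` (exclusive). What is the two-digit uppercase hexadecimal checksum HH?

6C

XOR the ASCII codes of the payload characters:
  'G' = 0x47 → acc = 0x47
  'N' = 0x4E → acc = 0x09
  'G' = 0x47 → acc = 0x4E
  'S' = 0x53 → acc = 0x1D
  'A' = 0x41 → acc = 0x5C
  ',' = 0x2C → acc = 0x70
  '1' = 0x31 → acc = 0x41
  '3' = 0x33 → acc = 0x72
  '6' = 0x36 → acc = 0x44
  '3' = 0x33 → acc = 0x77
  ',' = 0x2C → acc = 0x5B
  '7' = 0x37 → acc = 0x6C
Checksum = 0x6C.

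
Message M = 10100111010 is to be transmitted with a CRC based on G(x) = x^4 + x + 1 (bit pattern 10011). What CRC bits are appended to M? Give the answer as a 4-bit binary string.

0100

Append 4 zeros: 101001110100000. Divide by 10011 (XOR where the leading bit is 1):
  pos 0: 10100 XOR 10011 = 00111
  pos 2: 11111 XOR 10011 = 01100
  pos 3: 11001 XOR 10011 = 01010
  pos 4: 10100 XOR 10011 = 00111
  pos 6: 11110 XOR 10011 = 01101
  pos 7: 11010 XOR 10011 = 01001
  pos 8: 10010 XOR 10011 = 00001
Remainder (last 4 bits) = 0100. This is the CRC / FCS.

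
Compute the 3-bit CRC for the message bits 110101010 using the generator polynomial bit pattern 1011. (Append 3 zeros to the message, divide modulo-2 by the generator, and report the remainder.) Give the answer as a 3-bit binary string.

Append 3 zeros: 110101010000. Divide by 1011 (XOR where the leading bit is 1):
  pos 0: 1101 XOR 1011 = 0110
  pos 1: 1100 XOR 1011 = 0111
  pos 2: 1111 XOR 1011 = 0100
  pos 3: 1000 XOR 1011 = 0011
  pos 5: 1110 XOR 1011 = 0101
  pos 6: 1010 XOR 1011 = 0001
Remainder (last 3 bits) = 100. This is the CRC / FCS.

100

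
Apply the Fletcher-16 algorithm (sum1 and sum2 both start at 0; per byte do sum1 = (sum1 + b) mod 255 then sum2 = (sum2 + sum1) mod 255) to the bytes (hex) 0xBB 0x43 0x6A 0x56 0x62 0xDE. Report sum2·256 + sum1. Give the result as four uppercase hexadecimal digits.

0701

Running sums (mod 255):
  after byte 0 (0xBB): sum1=187, sum2=187
  after byte 1 (0x43): sum1=254, sum2=186
  after byte 2 (0x6A): sum1=105, sum2=36
  after byte 3 (0x56): sum1=191, sum2=227
  after byte 4 (0x62): sum1=34, sum2=6
  after byte 5 (0xDE): sum1=1, sum2=7
Checksum = sum2·256 + sum1 = 7·256 + 1 = 1793 = 0x0701.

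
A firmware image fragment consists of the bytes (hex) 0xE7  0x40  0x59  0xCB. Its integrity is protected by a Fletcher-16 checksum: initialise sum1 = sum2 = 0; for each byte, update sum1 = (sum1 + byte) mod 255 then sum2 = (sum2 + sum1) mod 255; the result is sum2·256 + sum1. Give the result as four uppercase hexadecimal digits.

Running sums (mod 255):
  after byte 0 (0xE7): sum1=231, sum2=231
  after byte 1 (0x40): sum1=40, sum2=16
  after byte 2 (0x59): sum1=129, sum2=145
  after byte 3 (0xCB): sum1=77, sum2=222
Checksum = sum2·256 + sum1 = 222·256 + 77 = 56909 = 0xDE4D.

DE4D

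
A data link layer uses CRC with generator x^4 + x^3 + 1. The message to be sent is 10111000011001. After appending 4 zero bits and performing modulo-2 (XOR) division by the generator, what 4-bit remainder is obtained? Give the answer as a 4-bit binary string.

Append 4 zeros: 101110000110010000. Divide by 11001 (XOR where the leading bit is 1):
  pos 0: 10111 XOR 11001 = 01110
  pos 1: 11100 XOR 11001 = 00101
  pos 3: 10100 XOR 11001 = 01101
  pos 4: 11010 XOR 11001 = 00011
  pos 7: 11110 XOR 11001 = 00111
  pos 9: 11101 XOR 11001 = 00100
  pos 11: 10000 XOR 11001 = 01001
  pos 12: 10010 XOR 11001 = 01011
  pos 13: 10110 XOR 11001 = 01111
Remainder (last 4 bits) = 1111. This is the CRC / FCS.

1111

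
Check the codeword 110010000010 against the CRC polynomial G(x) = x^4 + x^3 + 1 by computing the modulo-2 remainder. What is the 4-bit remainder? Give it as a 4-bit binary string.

Modulo-2 division of 110010000010 by 11001:
  pos 0: 11001 XOR 11001 = 00000
Remainder = 0010 (nonzero — an error is detected).

0010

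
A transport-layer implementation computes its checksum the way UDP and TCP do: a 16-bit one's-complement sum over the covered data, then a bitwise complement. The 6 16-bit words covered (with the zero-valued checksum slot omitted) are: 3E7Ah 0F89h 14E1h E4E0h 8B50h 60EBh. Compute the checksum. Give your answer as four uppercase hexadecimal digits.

One's-complement addition (fold any carry out of bit 15 back into bit 0):
  0x3E7A + 0x0F89 = 0x04E03
  0x4E03 + 0x14E1 = 0x062E4
  0x62E4 + 0xE4E0 = 0x147C4 → wrap carry → 0x47C5
  0x47C5 + 0x8B50 = 0x0D315
  0xD315 + 0x60EB = 0x13400 → wrap carry → 0x3401
One's-complement sum = 0x3401.
Checksum = ~0x3401 & 0xFFFF = 0xCBFE.

CBFE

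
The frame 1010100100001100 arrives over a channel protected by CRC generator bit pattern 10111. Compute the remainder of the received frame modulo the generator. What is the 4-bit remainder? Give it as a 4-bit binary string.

Modulo-2 division of 1010100100001100 by 10111:
  pos 0: 10101 XOR 10111 = 00010
  pos 3: 10001 XOR 10111 = 00110
  pos 5: 11000 XOR 10111 = 01111
  pos 6: 11110 XOR 10111 = 01001
  pos 7: 10010 XOR 10111 = 00101
  pos 9: 10111 XOR 10111 = 00000
Remainder = 0000 (zero — the frame passes the CRC check).

0000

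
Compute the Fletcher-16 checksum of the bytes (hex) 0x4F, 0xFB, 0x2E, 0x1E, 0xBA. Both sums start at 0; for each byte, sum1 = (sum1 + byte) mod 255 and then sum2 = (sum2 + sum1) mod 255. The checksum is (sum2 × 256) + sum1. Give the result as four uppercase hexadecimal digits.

Running sums (mod 255):
  after byte 0 (0x4F): sum1=79, sum2=79
  after byte 1 (0xFB): sum1=75, sum2=154
  after byte 2 (0x2E): sum1=121, sum2=20
  after byte 3 (0x1E): sum1=151, sum2=171
  after byte 4 (0xBA): sum1=82, sum2=253
Checksum = sum2·256 + sum1 = 253·256 + 82 = 64850 = 0xFD52.

FD52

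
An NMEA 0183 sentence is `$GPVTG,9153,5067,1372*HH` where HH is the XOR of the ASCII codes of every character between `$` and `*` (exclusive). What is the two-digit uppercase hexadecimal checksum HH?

73

XOR the ASCII codes of the payload characters:
  'G' = 0x47 → acc = 0x47
  'P' = 0x50 → acc = 0x17
  'V' = 0x56 → acc = 0x41
  'T' = 0x54 → acc = 0x15
  'G' = 0x47 → acc = 0x52
  ',' = 0x2C → acc = 0x7E
  '9' = 0x39 → acc = 0x47
  '1' = 0x31 → acc = 0x76
  '5' = 0x35 → acc = 0x43
  '3' = 0x33 → acc = 0x70
  ',' = 0x2C → acc = 0x5C
  '5' = 0x35 → acc = 0x69
  '0' = 0x30 → acc = 0x59
  '6' = 0x36 → acc = 0x6F
  '7' = 0x37 → acc = 0x58
  ',' = 0x2C → acc = 0x74
  '1' = 0x31 → acc = 0x45
  '3' = 0x33 → acc = 0x76
  '7' = 0x37 → acc = 0x41
  '2' = 0x32 → acc = 0x73
Checksum = 0x73.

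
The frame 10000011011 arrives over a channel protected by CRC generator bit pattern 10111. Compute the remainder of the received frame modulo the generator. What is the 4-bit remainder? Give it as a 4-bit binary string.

Modulo-2 division of 10000011011 by 10111:
  pos 0: 10000 XOR 10111 = 00111
  pos 2: 11101 XOR 10111 = 01010
  pos 3: 10101 XOR 10111 = 00010
  pos 6: 10011 XOR 10111 = 00100
Remainder = 0100 (nonzero — an error is detected).

0100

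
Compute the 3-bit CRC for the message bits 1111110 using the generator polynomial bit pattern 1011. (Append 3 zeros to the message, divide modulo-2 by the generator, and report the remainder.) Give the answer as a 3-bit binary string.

011

Append 3 zeros: 1111110000. Divide by 1011 (XOR where the leading bit is 1):
  pos 0: 1111 XOR 1011 = 0100
  pos 1: 1001 XOR 1011 = 0010
  pos 3: 1010 XOR 1011 = 0001
  pos 6: 1000 XOR 1011 = 0011
Remainder (last 3 bits) = 011. This is the CRC / FCS.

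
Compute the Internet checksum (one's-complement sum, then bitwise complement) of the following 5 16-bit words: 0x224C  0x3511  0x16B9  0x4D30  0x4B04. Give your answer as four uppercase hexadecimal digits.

One's-complement addition (fold any carry out of bit 15 back into bit 0):
  0x224C + 0x3511 = 0x0575D
  0x575D + 0x16B9 = 0x06E16
  0x6E16 + 0x4D30 = 0x0BB46
  0xBB46 + 0x4B04 = 0x1064A → wrap carry → 0x064B
One's-complement sum = 0x064B.
Checksum = ~0x064B & 0xFFFF = 0xF9B4.

F9B4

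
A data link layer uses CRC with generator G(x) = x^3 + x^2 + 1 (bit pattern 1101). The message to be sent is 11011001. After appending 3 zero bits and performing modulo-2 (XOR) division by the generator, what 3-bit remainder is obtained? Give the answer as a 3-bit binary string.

Append 3 zeros: 11011001000. Divide by 1101 (XOR where the leading bit is 1):
  pos 0: 1101 XOR 1101 = 0000
  pos 4: 1001 XOR 1101 = 0100
  pos 5: 1000 XOR 1101 = 0101
  pos 6: 1010 XOR 1101 = 0111
  pos 7: 1110 XOR 1101 = 0011
Remainder (last 3 bits) = 011. This is the CRC / FCS.

011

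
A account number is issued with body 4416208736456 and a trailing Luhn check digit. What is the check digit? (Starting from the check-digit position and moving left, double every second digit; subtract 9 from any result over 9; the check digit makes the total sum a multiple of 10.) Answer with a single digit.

4

Partial digits right→left: 6 5 4 6 3 7 8 0 2 6 1 4 4
Double every second digit counting from the check-digit position (so the 1st, 3rd, 5th, ... of the partial from the right).
  doubled (with −9 where >9): 3 8 6 7 4 2 8 → sum 38
  kept as-is: 5 6 7 0 6 4 → sum 28
Total = 38 + 28 = 66.
Check digit = (10 − (66 mod 10)) mod 10 = 4.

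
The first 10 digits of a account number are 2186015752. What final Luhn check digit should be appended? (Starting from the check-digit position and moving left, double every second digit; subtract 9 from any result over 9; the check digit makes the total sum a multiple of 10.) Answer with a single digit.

Partial digits right→left: 2 5 7 5 1 0 6 8 1 2
Double every second digit counting from the check-digit position (so the 1st, 3rd, 5th, ... of the partial from the right).
  doubled (with −9 where >9): 4 5 2 3 2 → sum 16
  kept as-is: 5 5 0 8 2 → sum 20
Total = 16 + 20 = 36.
Check digit = (10 − (36 mod 10)) mod 10 = 4.

4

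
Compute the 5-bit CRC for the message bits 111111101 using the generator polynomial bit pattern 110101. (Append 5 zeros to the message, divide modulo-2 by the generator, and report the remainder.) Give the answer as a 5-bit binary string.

Append 5 zeros: 11111110100000. Divide by 110101 (XOR where the leading bit is 1):
  pos 0: 111111 XOR 110101 = 001010
  pos 2: 101010 XOR 110101 = 011111
  pos 3: 111111 XOR 110101 = 001010
  pos 5: 101000 XOR 110101 = 011101
  pos 6: 111010 XOR 110101 = 001111
  pos 8: 111100 XOR 110101 = 001001
Remainder (last 5 bits) = 01001. This is the CRC / FCS.

01001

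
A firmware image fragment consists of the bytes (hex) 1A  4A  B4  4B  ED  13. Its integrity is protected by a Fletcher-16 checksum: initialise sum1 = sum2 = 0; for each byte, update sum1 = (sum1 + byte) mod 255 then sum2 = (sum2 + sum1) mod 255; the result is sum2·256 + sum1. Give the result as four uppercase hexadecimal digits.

Running sums (mod 255):
  after byte 0 (1A): sum1=26, sum2=26
  after byte 1 (4A): sum1=100, sum2=126
  after byte 2 (B4): sum1=25, sum2=151
  after byte 3 (4B): sum1=100, sum2=251
  after byte 4 (ED): sum1=82, sum2=78
  after byte 5 (13): sum1=101, sum2=179
Checksum = sum2·256 + sum1 = 179·256 + 101 = 45925 = 0xB365.

B365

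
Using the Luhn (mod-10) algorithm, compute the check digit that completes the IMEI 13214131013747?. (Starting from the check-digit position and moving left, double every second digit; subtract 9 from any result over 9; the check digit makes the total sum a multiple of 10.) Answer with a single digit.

9

Partial digits right→left: 7 4 7 3 1 0 1 3 1 4 1 2 3 1
Double every second digit counting from the check-digit position (so the 1st, 3rd, 5th, ... of the partial from the right).
  doubled (with −9 where >9): 5 5 2 2 2 2 6 → sum 24
  kept as-is: 4 3 0 3 4 2 1 → sum 17
Total = 24 + 17 = 41.
Check digit = (10 − (41 mod 10)) mod 10 = 9.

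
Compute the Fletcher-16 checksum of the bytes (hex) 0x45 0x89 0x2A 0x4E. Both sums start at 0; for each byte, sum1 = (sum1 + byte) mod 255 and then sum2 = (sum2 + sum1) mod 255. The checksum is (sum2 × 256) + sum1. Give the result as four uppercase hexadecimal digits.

Running sums (mod 255):
  after byte 0 (0x45): sum1=69, sum2=69
  after byte 1 (0x89): sum1=206, sum2=20
  after byte 2 (0x2A): sum1=248, sum2=13
  after byte 3 (0x4E): sum1=71, sum2=84
Checksum = sum2·256 + sum1 = 84·256 + 71 = 21575 = 0x5447.

5447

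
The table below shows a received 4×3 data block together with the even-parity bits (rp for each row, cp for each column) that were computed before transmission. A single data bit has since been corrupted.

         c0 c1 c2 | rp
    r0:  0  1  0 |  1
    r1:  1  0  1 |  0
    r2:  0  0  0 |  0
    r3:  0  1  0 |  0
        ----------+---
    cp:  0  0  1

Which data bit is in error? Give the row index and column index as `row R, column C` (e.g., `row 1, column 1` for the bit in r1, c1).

row 3, column 0

Recompute each row's even parity and compare to rp:
  r0: data parity 1, sent rp 1 → ok
  r1: data parity 0, sent rp 0 → ok
  r2: data parity 0, sent rp 0 → ok
  r3: data parity 1, sent rp 0 → mismatch
Recompute each column's even parity and compare to cp:
  c0: data parity 1, sent cp 0 → mismatch
  c1: data parity 0, sent cp 0 → ok
  c2: data parity 1, sent cp 1 → ok
Exactly one row (r3) and one column (c0) fail → the flipped bit is at their intersection.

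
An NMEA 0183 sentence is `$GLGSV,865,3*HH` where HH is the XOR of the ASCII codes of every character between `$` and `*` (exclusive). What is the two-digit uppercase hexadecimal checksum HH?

41

XOR the ASCII codes of the payload characters:
  'G' = 0x47 → acc = 0x47
  'L' = 0x4C → acc = 0x0B
  'G' = 0x47 → acc = 0x4C
  'S' = 0x53 → acc = 0x1F
  'V' = 0x56 → acc = 0x49
  ',' = 0x2C → acc = 0x65
  '8' = 0x38 → acc = 0x5D
  '6' = 0x36 → acc = 0x6B
  '5' = 0x35 → acc = 0x5E
  ',' = 0x2C → acc = 0x72
  '3' = 0x33 → acc = 0x41
Checksum = 0x41.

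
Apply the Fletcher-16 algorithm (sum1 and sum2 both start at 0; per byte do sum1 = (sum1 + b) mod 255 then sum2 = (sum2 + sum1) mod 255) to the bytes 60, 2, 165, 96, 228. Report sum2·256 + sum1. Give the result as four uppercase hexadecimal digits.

CB29

Running sums (mod 255):
  after byte 0 (60): sum1=60, sum2=60
  after byte 1 (2): sum1=62, sum2=122
  after byte 2 (165): sum1=227, sum2=94
  after byte 3 (96): sum1=68, sum2=162
  after byte 4 (228): sum1=41, sum2=203
Checksum = sum2·256 + sum1 = 203·256 + 41 = 52009 = 0xCB29.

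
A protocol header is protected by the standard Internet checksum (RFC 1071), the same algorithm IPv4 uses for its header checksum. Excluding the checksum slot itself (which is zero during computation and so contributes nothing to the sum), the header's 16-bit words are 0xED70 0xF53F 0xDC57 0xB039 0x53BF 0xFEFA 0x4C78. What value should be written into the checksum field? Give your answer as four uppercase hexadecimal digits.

F18A

One's-complement addition (fold any carry out of bit 15 back into bit 0):
  0xED70 + 0xF53F = 0x1E2AF → wrap carry → 0xE2B0
  0xE2B0 + 0xDC57 = 0x1BF07 → wrap carry → 0xBF08
  0xBF08 + 0xB039 = 0x16F41 → wrap carry → 0x6F42
  0x6F42 + 0x53BF = 0x0C301
  0xC301 + 0xFEFA = 0x1C1FB → wrap carry → 0xC1FC
  0xC1FC + 0x4C78 = 0x10E74 → wrap carry → 0x0E75
One's-complement sum = 0x0E75.
Checksum = ~0x0E75 & 0xFFFF = 0xF18A.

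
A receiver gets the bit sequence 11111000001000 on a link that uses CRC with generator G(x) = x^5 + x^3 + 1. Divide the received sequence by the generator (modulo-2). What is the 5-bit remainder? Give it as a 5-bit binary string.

Modulo-2 division of 11111000001000 by 101001:
  pos 0: 111110 XOR 101001 = 010111
  pos 1: 101110 XOR 101001 = 000111
  pos 4: 111000 XOR 101001 = 010001
  pos 5: 100011 XOR 101001 = 001010
  pos 7: 101000 XOR 101001 = 000001
Remainder = 00010 (nonzero — an error is detected).

00010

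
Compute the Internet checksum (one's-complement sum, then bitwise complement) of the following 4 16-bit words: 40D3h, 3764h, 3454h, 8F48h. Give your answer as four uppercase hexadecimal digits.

One's-complement addition (fold any carry out of bit 15 back into bit 0):
  0x40D3 + 0x3764 = 0x07837
  0x7837 + 0x3454 = 0x0AC8B
  0xAC8B + 0x8F48 = 0x13BD3 → wrap carry → 0x3BD4
One's-complement sum = 0x3BD4.
Checksum = ~0x3BD4 & 0xFFFF = 0xC42B.

C42B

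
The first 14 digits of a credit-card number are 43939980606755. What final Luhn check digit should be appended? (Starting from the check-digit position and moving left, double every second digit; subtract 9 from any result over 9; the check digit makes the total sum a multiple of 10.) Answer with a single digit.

Partial digits right→left: 5 5 7 6 0 6 0 8 9 9 3 9 3 4
Double every second digit counting from the check-digit position (so the 1st, 3rd, 5th, ... of the partial from the right).
  doubled (with −9 where >9): 1 5 0 0 9 6 6 → sum 27
  kept as-is: 5 6 6 8 9 9 4 → sum 47
Total = 27 + 47 = 74.
Check digit = (10 − (74 mod 10)) mod 10 = 6.

6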